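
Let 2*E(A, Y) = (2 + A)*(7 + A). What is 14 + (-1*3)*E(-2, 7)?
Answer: 14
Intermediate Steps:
E(A, Y) = (2 + A)*(7 + A)/2 (E(A, Y) = ((2 + A)*(7 + A))/2 = (2 + A)*(7 + A)/2)
14 + (-1*3)*E(-2, 7) = 14 + (-1*3)*(7 + (½)*(-2)² + (9/2)*(-2)) = 14 - 3*(7 + (½)*4 - 9) = 14 - 3*(7 + 2 - 9) = 14 - 3*0 = 14 + 0 = 14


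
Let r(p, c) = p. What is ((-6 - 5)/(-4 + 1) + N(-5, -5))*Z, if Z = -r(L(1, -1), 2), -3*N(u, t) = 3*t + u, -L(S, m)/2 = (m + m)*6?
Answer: -248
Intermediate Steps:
L(S, m) = -24*m (L(S, m) = -2*(m + m)*6 = -2*2*m*6 = -24*m)
N(u, t) = -t - u/3 (N(u, t) = -(3*t + u)/3 = -(u + 3*t)/3 = -t - u/3)
Z = -24 (Z = -(-24)*(-1) = -1*24 = -24)
((-6 - 5)/(-4 + 1) + N(-5, -5))*Z = ((-6 - 5)/(-4 + 1) + (-1*(-5) - ⅓*(-5)))*(-24) = (-11/(-3) + (5 + 5/3))*(-24) = (-11*(-⅓) + 20/3)*(-24) = (11/3 + 20/3)*(-24) = (31/3)*(-24) = -248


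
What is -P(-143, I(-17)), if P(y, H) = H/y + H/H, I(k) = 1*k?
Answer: -160/143 ≈ -1.1189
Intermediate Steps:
I(k) = k
P(y, H) = 1 + H/y (P(y, H) = H/y + 1 = 1 + H/y)
-P(-143, I(-17)) = -(-17 - 143)/(-143) = -(-1)*(-160)/143 = -1*160/143 = -160/143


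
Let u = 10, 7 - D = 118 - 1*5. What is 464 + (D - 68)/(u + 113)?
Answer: 18966/41 ≈ 462.59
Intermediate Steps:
D = -106 (D = 7 - (118 - 1*5) = 7 - (118 - 5) = 7 - 1*113 = 7 - 113 = -106)
464 + (D - 68)/(u + 113) = 464 + (-106 - 68)/(10 + 113) = 464 - 174/123 = 464 - 174*1/123 = 464 - 58/41 = 18966/41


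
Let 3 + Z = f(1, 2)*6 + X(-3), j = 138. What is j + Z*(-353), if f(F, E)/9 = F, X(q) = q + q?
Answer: -15747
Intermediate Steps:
X(q) = 2*q
f(F, E) = 9*F
Z = 45 (Z = -3 + ((9*1)*6 + 2*(-3)) = -3 + (9*6 - 6) = -3 + (54 - 6) = -3 + 48 = 45)
j + Z*(-353) = 138 + 45*(-353) = 138 - 15885 = -15747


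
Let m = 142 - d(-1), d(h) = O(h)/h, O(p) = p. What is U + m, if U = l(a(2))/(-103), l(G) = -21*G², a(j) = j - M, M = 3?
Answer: 14544/103 ≈ 141.20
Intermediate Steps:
a(j) = -3 + j (a(j) = j - 1*3 = j - 3 = -3 + j)
d(h) = 1 (d(h) = h/h = 1)
m = 141 (m = 142 - 1*1 = 142 - 1 = 141)
U = 21/103 (U = -21*(-3 + 2)²/(-103) = -21*(-1)²*(-1/103) = -21*1*(-1/103) = -21*(-1/103) = 21/103 ≈ 0.20388)
U + m = 21/103 + 141 = 14544/103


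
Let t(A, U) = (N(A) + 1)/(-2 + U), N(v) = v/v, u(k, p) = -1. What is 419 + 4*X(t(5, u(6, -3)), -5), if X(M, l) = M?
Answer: 1249/3 ≈ 416.33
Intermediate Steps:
N(v) = 1
t(A, U) = 2/(-2 + U) (t(A, U) = (1 + 1)/(-2 + U) = 2/(-2 + U))
419 + 4*X(t(5, u(6, -3)), -5) = 419 + 4*(2/(-2 - 1)) = 419 + 4*(2/(-3)) = 419 + 4*(2*(-1/3)) = 419 + 4*(-2/3) = 419 - 8/3 = 1249/3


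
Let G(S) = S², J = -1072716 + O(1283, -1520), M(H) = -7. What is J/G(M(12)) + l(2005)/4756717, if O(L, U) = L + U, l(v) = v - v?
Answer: -21897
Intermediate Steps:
l(v) = 0
J = -1072953 (J = -1072716 + (1283 - 1520) = -1072716 - 237 = -1072953)
J/G(M(12)) + l(2005)/4756717 = -1072953/((-7)²) + 0/4756717 = -1072953/49 + 0*(1/4756717) = -1072953*1/49 + 0 = -21897 + 0 = -21897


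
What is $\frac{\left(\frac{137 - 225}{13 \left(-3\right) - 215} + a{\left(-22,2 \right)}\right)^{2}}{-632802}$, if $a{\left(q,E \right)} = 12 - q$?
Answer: $- \frac{3171174}{1701077243} \approx -0.0018642$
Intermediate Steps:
$\frac{\left(\frac{137 - 225}{13 \left(-3\right) - 215} + a{\left(-22,2 \right)}\right)^{2}}{-632802} = \frac{\left(\frac{137 - 225}{13 \left(-3\right) - 215} + \left(12 - -22\right)\right)^{2}}{-632802} = \left(- \frac{88}{-39 - 215} + \left(12 + 22\right)\right)^{2} \left(- \frac{1}{632802}\right) = \left(- \frac{88}{-254} + 34\right)^{2} \left(- \frac{1}{632802}\right) = \left(\left(-88\right) \left(- \frac{1}{254}\right) + 34\right)^{2} \left(- \frac{1}{632802}\right) = \left(\frac{44}{127} + 34\right)^{2} \left(- \frac{1}{632802}\right) = \left(\frac{4362}{127}\right)^{2} \left(- \frac{1}{632802}\right) = \frac{19027044}{16129} \left(- \frac{1}{632802}\right) = - \frac{3171174}{1701077243}$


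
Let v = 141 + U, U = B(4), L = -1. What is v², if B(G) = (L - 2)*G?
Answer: 16641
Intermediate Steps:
B(G) = -3*G (B(G) = (-1 - 2)*G = -3*G)
U = -12 (U = -3*4 = -12)
v = 129 (v = 141 - 12 = 129)
v² = 129² = 16641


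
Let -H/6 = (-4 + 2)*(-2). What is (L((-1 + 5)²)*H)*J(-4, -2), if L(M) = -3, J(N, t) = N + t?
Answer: -432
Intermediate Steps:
H = -24 (H = -6*(-4 + 2)*(-2) = -(-12)*(-2) = -6*4 = -24)
(L((-1 + 5)²)*H)*J(-4, -2) = (-3*(-24))*(-4 - 2) = 72*(-6) = -432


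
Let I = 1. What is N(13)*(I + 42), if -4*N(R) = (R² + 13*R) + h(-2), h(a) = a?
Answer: -3612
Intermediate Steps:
N(R) = ½ - 13*R/4 - R²/4 (N(R) = -((R² + 13*R) - 2)/4 = -(-2 + R² + 13*R)/4 = ½ - 13*R/4 - R²/4)
N(13)*(I + 42) = (½ - 13/4*13 - ¼*13²)*(1 + 42) = (½ - 169/4 - ¼*169)*43 = (½ - 169/4 - 169/4)*43 = -84*43 = -3612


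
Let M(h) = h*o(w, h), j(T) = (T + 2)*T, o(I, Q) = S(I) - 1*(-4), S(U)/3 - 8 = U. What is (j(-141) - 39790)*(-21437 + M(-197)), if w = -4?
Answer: 496476499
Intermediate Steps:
S(U) = 24 + 3*U
o(I, Q) = 28 + 3*I (o(I, Q) = (24 + 3*I) - 1*(-4) = (24 + 3*I) + 4 = 28 + 3*I)
j(T) = T*(2 + T) (j(T) = (2 + T)*T = T*(2 + T))
M(h) = 16*h (M(h) = h*(28 + 3*(-4)) = h*(28 - 12) = h*16 = 16*h)
(j(-141) - 39790)*(-21437 + M(-197)) = (-141*(2 - 141) - 39790)*(-21437 + 16*(-197)) = (-141*(-139) - 39790)*(-21437 - 3152) = (19599 - 39790)*(-24589) = -20191*(-24589) = 496476499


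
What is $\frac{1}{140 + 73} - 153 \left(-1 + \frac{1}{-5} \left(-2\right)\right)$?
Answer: $\frac{97772}{1065} \approx 91.805$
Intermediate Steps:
$\frac{1}{140 + 73} - 153 \left(-1 + \frac{1}{-5} \left(-2\right)\right) = \frac{1}{213} - 153 \left(-1 - - \frac{2}{5}\right) = \frac{1}{213} - 153 \left(-1 + \frac{2}{5}\right) = \frac{1}{213} - - \frac{459}{5} = \frac{1}{213} + \frac{459}{5} = \frac{97772}{1065}$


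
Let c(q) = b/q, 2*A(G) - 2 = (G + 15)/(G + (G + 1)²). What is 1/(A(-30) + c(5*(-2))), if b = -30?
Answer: 1622/6473 ≈ 0.25058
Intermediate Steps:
A(G) = 1 + (15 + G)/(2*(G + (1 + G)²)) (A(G) = 1 + ((G + 15)/(G + (G + 1)²))/2 = 1 + ((15 + G)/(G + (1 + G)²))/2 = 1 + (15 + G)/(2*(G + (1 + G)²)))
c(q) = -30/q
1/(A(-30) + c(5*(-2))) = 1/((17 + 2*(-30)² + 7*(-30))/(2*(1 + (-30)² + 3*(-30))) - 30/(5*(-2))) = 1/((17 + 2*900 - 210)/(2*(1 + 900 - 90)) - 30/(-10)) = 1/((½)*(17 + 1800 - 210)/811 - 30*(-⅒)) = 1/((½)*(1/811)*1607 + 3) = 1/(1607/1622 + 3) = 1/(6473/1622) = 1622/6473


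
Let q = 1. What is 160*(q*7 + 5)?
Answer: 1920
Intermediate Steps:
160*(q*7 + 5) = 160*(1*7 + 5) = 160*(7 + 5) = 160*12 = 1920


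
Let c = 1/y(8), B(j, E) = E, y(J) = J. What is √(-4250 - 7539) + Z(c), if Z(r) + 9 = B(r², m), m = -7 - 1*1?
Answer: -17 + I*√11789 ≈ -17.0 + 108.58*I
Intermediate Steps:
m = -8 (m = -7 - 1 = -8)
c = ⅛ (c = 1/8 = ⅛ ≈ 0.12500)
Z(r) = -17 (Z(r) = -9 - 8 = -17)
√(-4250 - 7539) + Z(c) = √(-4250 - 7539) - 17 = √(-11789) - 17 = I*√11789 - 17 = -17 + I*√11789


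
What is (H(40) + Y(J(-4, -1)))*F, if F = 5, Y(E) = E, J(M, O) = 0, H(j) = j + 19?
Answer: 295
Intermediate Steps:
H(j) = 19 + j
(H(40) + Y(J(-4, -1)))*F = ((19 + 40) + 0)*5 = (59 + 0)*5 = 59*5 = 295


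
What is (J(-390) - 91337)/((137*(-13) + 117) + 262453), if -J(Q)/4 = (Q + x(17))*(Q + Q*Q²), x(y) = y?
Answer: -88504621217/260789 ≈ -3.3937e+5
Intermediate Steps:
J(Q) = -4*(17 + Q)*(Q + Q³) (J(Q) = -4*(Q + 17)*(Q + Q*Q²) = -4*(17 + Q)*(Q + Q³))
(J(-390) - 91337)/((137*(-13) + 117) + 262453) = (-4*(-390)*(17 - 390 + (-390)³ + 17*(-390)²) - 91337)/((137*(-13) + 117) + 262453) = (-4*(-390)*(17 - 390 - 59319000 + 17*152100) - 91337)/((-1781 + 117) + 262453) = (-4*(-390)*(17 - 390 - 59319000 + 2585700) - 91337)/(-1664 + 262453) = (-4*(-390)*(-56733673) - 91337)/260789 = (-88504529880 - 91337)*(1/260789) = -88504621217*1/260789 = -88504621217/260789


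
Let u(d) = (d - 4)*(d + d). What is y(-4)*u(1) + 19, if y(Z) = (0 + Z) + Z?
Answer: 67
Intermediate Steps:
u(d) = 2*d*(-4 + d) (u(d) = (-4 + d)*(2*d) = 2*d*(-4 + d))
y(Z) = 2*Z (y(Z) = Z + Z = 2*Z)
y(-4)*u(1) + 19 = (2*(-4))*(2*1*(-4 + 1)) + 19 = -16*(-3) + 19 = -8*(-6) + 19 = 48 + 19 = 67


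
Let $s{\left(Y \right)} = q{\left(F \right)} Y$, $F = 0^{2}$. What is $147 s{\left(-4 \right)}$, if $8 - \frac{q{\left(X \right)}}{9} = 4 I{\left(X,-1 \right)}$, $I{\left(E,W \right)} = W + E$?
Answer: $-63504$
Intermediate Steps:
$I{\left(E,W \right)} = E + W$
$F = 0$
$q{\left(X \right)} = 108 - 36 X$ ($q{\left(X \right)} = 72 - 9 \cdot 4 \left(X - 1\right) = 72 - 9 \cdot 4 \left(-1 + X\right) = 72 - 9 \left(-4 + 4 X\right) = 72 - \left(-36 + 36 X\right) = 108 - 36 X$)
$s{\left(Y \right)} = 108 Y$ ($s{\left(Y \right)} = \left(108 - 0\right) Y = \left(108 + 0\right) Y = 108 Y$)
$147 s{\left(-4 \right)} = 147 \cdot 108 \left(-4\right) = 147 \left(-432\right) = -63504$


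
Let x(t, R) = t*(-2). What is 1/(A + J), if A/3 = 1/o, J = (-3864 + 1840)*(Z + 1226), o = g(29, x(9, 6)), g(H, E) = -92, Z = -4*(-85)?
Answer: -92/291601731 ≈ -3.1550e-7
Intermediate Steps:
Z = 340
x(t, R) = -2*t
o = -92
J = -3169584 (J = (-3864 + 1840)*(340 + 1226) = -2024*1566 = -3169584)
A = -3/92 (A = 3/(-92) = 3*(-1/92) = -3/92 ≈ -0.032609)
1/(A + J) = 1/(-3/92 - 3169584) = 1/(-291601731/92) = -92/291601731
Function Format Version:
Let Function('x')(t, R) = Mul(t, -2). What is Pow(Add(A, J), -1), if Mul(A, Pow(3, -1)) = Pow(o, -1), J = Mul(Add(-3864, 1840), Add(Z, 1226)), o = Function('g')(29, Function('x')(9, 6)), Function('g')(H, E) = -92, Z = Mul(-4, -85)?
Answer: Rational(-92, 291601731) ≈ -3.1550e-7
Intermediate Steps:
Z = 340
Function('x')(t, R) = Mul(-2, t)
o = -92
J = -3169584 (J = Mul(Add(-3864, 1840), Add(340, 1226)) = Mul(-2024, 1566) = -3169584)
A = Rational(-3, 92) (A = Mul(3, Pow(-92, -1)) = Mul(3, Rational(-1, 92)) = Rational(-3, 92) ≈ -0.032609)
Pow(Add(A, J), -1) = Pow(Add(Rational(-3, 92), -3169584), -1) = Pow(Rational(-291601731, 92), -1) = Rational(-92, 291601731)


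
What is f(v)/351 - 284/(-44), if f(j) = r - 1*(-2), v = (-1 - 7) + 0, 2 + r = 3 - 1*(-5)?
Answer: 25009/3861 ≈ 6.4773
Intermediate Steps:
r = 6 (r = -2 + (3 - 1*(-5)) = -2 + (3 + 5) = -2 + 8 = 6)
v = -8 (v = -8 + 0 = -8)
f(j) = 8 (f(j) = 6 - 1*(-2) = 6 + 2 = 8)
f(v)/351 - 284/(-44) = 8/351 - 284/(-44) = 8*(1/351) - 284*(-1/44) = 8/351 + 71/11 = 25009/3861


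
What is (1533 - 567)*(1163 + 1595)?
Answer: 2664228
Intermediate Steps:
(1533 - 567)*(1163 + 1595) = 966*2758 = 2664228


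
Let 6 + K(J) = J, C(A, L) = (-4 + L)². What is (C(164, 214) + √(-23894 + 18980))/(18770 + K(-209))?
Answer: 2940/1237 + I*√546/6185 ≈ 2.3767 + 0.003778*I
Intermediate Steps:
K(J) = -6 + J
(C(164, 214) + √(-23894 + 18980))/(18770 + K(-209)) = ((-4 + 214)² + √(-23894 + 18980))/(18770 + (-6 - 209)) = (210² + √(-4914))/(18770 - 215) = (44100 + 3*I*√546)/18555 = (44100 + 3*I*√546)*(1/18555) = 2940/1237 + I*√546/6185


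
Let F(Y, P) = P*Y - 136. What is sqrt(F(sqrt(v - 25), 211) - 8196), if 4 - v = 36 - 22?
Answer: sqrt(-8332 + 211*I*sqrt(35)) ≈ 6.8187 + 91.534*I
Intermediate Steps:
v = -10 (v = 4 - (36 - 22) = 4 - 1*14 = 4 - 14 = -10)
F(Y, P) = -136 + P*Y
sqrt(F(sqrt(v - 25), 211) - 8196) = sqrt((-136 + 211*sqrt(-10 - 25)) - 8196) = sqrt((-136 + 211*sqrt(-35)) - 8196) = sqrt((-136 + 211*(I*sqrt(35))) - 8196) = sqrt((-136 + 211*I*sqrt(35)) - 8196) = sqrt(-8332 + 211*I*sqrt(35))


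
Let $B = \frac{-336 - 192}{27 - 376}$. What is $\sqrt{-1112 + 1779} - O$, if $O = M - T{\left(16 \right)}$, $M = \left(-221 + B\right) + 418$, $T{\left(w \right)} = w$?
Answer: $- \frac{63697}{349} + \sqrt{667} \approx -156.69$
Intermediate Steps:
$B = \frac{528}{349}$ ($B = - \frac{528}{-349} = \left(-528\right) \left(- \frac{1}{349}\right) = \frac{528}{349} \approx 1.5129$)
$M = \frac{69281}{349}$ ($M = \left(-221 + \frac{528}{349}\right) + 418 = - \frac{76601}{349} + 418 = \frac{69281}{349} \approx 198.51$)
$O = \frac{63697}{349}$ ($O = \frac{69281}{349} - 16 = \frac{63697}{349} \approx 182.51$)
$\sqrt{-1112 + 1779} - O = \sqrt{-1112 + 1779} - \frac{63697}{349} = \sqrt{667} - \frac{63697}{349} = - \frac{63697}{349} + \sqrt{667}$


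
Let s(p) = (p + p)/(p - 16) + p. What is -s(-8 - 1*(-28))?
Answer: -30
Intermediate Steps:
s(p) = p + 2*p/(-16 + p) (s(p) = (2*p)/(-16 + p) + p = 2*p/(-16 + p) + p = p + 2*p/(-16 + p))
-s(-8 - 1*(-28)) = -(-8 - 1*(-28))*(-14 + (-8 - 1*(-28)))/(-16 + (-8 - 1*(-28))) = -(-8 + 28)*(-14 + (-8 + 28))/(-16 + (-8 + 28)) = -20*(-14 + 20)/(-16 + 20) = -20*6/4 = -1*30 = -30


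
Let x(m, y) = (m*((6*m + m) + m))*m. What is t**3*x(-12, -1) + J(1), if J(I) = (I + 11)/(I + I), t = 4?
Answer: -884730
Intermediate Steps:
x(m, y) = 8*m**3 (x(m, y) = (m*(7*m + m))*m = (m*(8*m))*m = (8*m**2)*m = 8*m**3)
J(I) = (11 + I)/(2*I) (J(I) = (11 + I)/((2*I)) = (11 + I)*(1/(2*I)) = (11 + I)/(2*I))
t**3*x(-12, -1) + J(1) = 4**3*(8*(-12)**3) + (1/2)*(11 + 1)/1 = 64*(8*(-1728)) + (1/2)*1*12 = 64*(-13824) + 6 = -884736 + 6 = -884730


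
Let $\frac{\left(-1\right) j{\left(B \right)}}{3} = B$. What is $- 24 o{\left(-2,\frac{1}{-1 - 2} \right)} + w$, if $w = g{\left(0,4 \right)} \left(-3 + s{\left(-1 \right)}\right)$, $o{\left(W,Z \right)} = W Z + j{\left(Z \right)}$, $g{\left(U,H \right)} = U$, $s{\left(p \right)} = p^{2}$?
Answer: $-40$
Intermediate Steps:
$j{\left(B \right)} = - 3 B$
$o{\left(W,Z \right)} = - 3 Z + W Z$ ($o{\left(W,Z \right)} = W Z - 3 Z = - 3 Z + W Z$)
$w = 0$ ($w = 0 \left(-3 + \left(-1\right)^{2}\right) = 0 \left(-3 + 1\right) = 0 \left(-2\right) = 0$)
$- 24 o{\left(-2,\frac{1}{-1 - 2} \right)} + w = - 24 \frac{-3 - 2}{-1 - 2} + 0 = - 24 \frac{1}{-3} \left(-5\right) + 0 = - 24 \left(\left(- \frac{1}{3}\right) \left(-5\right)\right) + 0 = \left(-24\right) \frac{5}{3} + 0 = -40 + 0 = -40$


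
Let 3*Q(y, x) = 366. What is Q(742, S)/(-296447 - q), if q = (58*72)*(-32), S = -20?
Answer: -122/162815 ≈ -0.00074932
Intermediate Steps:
Q(y, x) = 122 (Q(y, x) = (1/3)*366 = 122)
q = -133632 (q = 4176*(-32) = -133632)
Q(742, S)/(-296447 - q) = 122/(-296447 - 1*(-133632)) = 122/(-296447 + 133632) = 122/(-162815) = 122*(-1/162815) = -122/162815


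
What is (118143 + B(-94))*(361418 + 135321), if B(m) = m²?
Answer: 63075421481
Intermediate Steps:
(118143 + B(-94))*(361418 + 135321) = (118143 + (-94)²)*(361418 + 135321) = (118143 + 8836)*496739 = 126979*496739 = 63075421481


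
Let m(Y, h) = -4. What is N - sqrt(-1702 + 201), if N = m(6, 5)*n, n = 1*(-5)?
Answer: 20 - I*sqrt(1501) ≈ 20.0 - 38.743*I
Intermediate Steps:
n = -5
N = 20 (N = -4*(-5) = 20)
N - sqrt(-1702 + 201) = 20 - sqrt(-1702 + 201) = 20 - sqrt(-1501) = 20 - I*sqrt(1501)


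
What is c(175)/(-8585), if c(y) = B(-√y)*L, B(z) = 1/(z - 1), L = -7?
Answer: 7/1493790 - 7*√7/298758 ≈ -5.7305e-5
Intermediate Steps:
B(z) = 1/(-1 + z)
c(y) = -7/(-1 - √y)
c(175)/(-8585) = (7/(1 + √175))/(-8585) = (7/(1 + 5*√7))*(-1/8585) = -7/(8585*(1 + 5*√7))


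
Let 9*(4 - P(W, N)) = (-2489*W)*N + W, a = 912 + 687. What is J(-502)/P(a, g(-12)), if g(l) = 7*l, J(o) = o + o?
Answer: 3012/111438029 ≈ 2.7028e-5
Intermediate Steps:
J(o) = 2*o
a = 1599
P(W, N) = 4 - W/9 + 2489*N*W/9 (P(W, N) = 4 - ((-2489*W)*N + W)/9 = 4 - (-2489*N*W + W)/9 = 4 - (W - 2489*N*W)/9 = 4 + (-W/9 + 2489*N*W/9) = 4 - W/9 + 2489*N*W/9)
J(-502)/P(a, g(-12)) = (2*(-502))/(4 - ⅑*1599 + (2489/9)*(7*(-12))*1599) = -1004/(4 - 533/3 + (2489/9)*(-84)*1599) = -1004/(4 - 533/3 - 37145836) = -1004/(-111438029/3) = -1004*(-3/111438029) = 3012/111438029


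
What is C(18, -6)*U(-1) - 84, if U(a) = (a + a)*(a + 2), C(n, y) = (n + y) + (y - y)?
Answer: -108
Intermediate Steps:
C(n, y) = n + y (C(n, y) = (n + y) + 0 = n + y)
U(a) = 2*a*(2 + a) (U(a) = (2*a)*(2 + a) = 2*a*(2 + a))
C(18, -6)*U(-1) - 84 = (18 - 6)*(2*(-1)*(2 - 1)) - 84 = 12*(2*(-1)*1) - 84 = 12*(-2) - 84 = -24 - 84 = -108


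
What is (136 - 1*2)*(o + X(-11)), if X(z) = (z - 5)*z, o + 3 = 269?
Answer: 59228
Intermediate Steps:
o = 266 (o = -3 + 269 = 266)
X(z) = z*(-5 + z) (X(z) = (-5 + z)*z = z*(-5 + z))
(136 - 1*2)*(o + X(-11)) = (136 - 1*2)*(266 - 11*(-5 - 11)) = (136 - 2)*(266 - 11*(-16)) = 134*(266 + 176) = 134*442 = 59228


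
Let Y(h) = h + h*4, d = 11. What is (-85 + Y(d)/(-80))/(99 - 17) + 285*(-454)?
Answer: -169761051/1312 ≈ -1.2939e+5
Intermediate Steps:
Y(h) = 5*h (Y(h) = h + 4*h = 5*h)
(-85 + Y(d)/(-80))/(99 - 17) + 285*(-454) = (-85 + (5*11)/(-80))/(99 - 17) + 285*(-454) = (-85 + 55*(-1/80))/82 - 129390 = (-85 - 11/16)*(1/82) - 129390 = -1371/16*1/82 - 129390 = -1371/1312 - 129390 = -169761051/1312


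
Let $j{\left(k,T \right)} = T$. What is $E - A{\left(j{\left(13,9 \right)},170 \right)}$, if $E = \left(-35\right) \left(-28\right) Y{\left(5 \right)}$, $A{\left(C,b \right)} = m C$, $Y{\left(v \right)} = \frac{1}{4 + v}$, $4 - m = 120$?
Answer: $\frac{10376}{9} \approx 1152.9$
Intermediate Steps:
$m = -116$ ($m = 4 - 120 = -116$)
$A{\left(C,b \right)} = - 116 C$
$E = \frac{980}{9}$ ($E = \frac{\left(-35\right) \left(-28\right)}{4 + 5} = \frac{980}{9} \approx 108.89$)
$E - A{\left(j{\left(13,9 \right)},170 \right)} = \frac{980}{9} - \left(-116\right) 9 = \frac{980}{9} - -1044 = \frac{980}{9} + 1044 = \frac{10376}{9}$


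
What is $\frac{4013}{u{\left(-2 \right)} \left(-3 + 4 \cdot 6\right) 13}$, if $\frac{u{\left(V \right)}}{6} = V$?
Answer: $- \frac{4013}{3276} \approx -1.225$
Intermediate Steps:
$u{\left(V \right)} = 6 V$
$\frac{4013}{u{\left(-2 \right)} \left(-3 + 4 \cdot 6\right) 13} = \frac{4013}{6 \left(-2\right) \left(-3 + 4 \cdot 6\right) 13} = \frac{4013}{- 12 \left(-3 + 24\right) 13} = \frac{4013}{\left(-12\right) 21 \cdot 13} = \frac{4013}{\left(-252\right) 13} = \frac{4013}{-3276} = 4013 \left(- \frac{1}{3276}\right) = - \frac{4013}{3276}$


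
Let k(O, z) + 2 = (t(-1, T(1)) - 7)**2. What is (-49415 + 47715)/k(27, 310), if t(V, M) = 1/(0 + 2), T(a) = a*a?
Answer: -6800/161 ≈ -42.236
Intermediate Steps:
T(a) = a**2
t(V, M) = 1/2
k(O, z) = 161/4 (k(O, z) = -2 + (1/2 - 7)**2 = -2 + (-13/2)**2 = -2 + 169/4 = 161/4)
(-49415 + 47715)/k(27, 310) = (-49415 + 47715)/(161/4) = -1700*4/161 = -6800/161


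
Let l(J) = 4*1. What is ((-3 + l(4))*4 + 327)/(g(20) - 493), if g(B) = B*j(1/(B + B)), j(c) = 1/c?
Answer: 331/307 ≈ 1.0782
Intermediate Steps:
l(J) = 4
j(c) = 1/c
g(B) = 2*B² (g(B) = B/(1/(B + B)) = B/(1/(2*B)) = B/((1/(2*B))) = B*(2*B) = 2*B²)
((-3 + l(4))*4 + 327)/(g(20) - 493) = ((-3 + 4)*4 + 327)/(2*20² - 493) = (1*4 + 327)/(2*400 - 493) = (4 + 327)/(800 - 493) = 331/307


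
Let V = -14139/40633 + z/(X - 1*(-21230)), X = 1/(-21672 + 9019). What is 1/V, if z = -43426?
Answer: -10914966038637/26124644378945 ≈ -0.41780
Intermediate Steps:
X = -1/12653 (X = 1/(-12653) = -1/12653 ≈ -7.9033e-5)
V = -26124644378945/10914966038637 (V = -14139/40633 - 43426/(-1/12653 - 1*(-21230)) = -14139*1/40633 - 43426/(-1/12653 + 21230) = -14139/40633 - 43426/268623189/12653 = -14139/40633 - 43426*12653/268623189 = -14139/40633 - 549469178/268623189 = -26124644378945/10914966038637 ≈ -2.3935)
1/V = 1/(-26124644378945/10914966038637) = -10914966038637/26124644378945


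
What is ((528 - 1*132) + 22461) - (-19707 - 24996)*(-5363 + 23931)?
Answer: 830068161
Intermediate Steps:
((528 - 1*132) + 22461) - (-19707 - 24996)*(-5363 + 23931) = ((528 - 132) + 22461) - (-44703)*18568 = (396 + 22461) - 1*(-830045304) = 22857 + 830045304 = 830068161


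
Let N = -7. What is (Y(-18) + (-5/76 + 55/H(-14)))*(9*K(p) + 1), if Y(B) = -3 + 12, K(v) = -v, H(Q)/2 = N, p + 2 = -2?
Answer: 98531/532 ≈ 185.21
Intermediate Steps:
p = -4 (p = -2 - 2 = -4)
H(Q) = -14 (H(Q) = 2*(-7) = -14)
Y(B) = 9
(Y(-18) + (-5/76 + 55/H(-14)))*(9*K(p) + 1) = (9 + (-5/76 + 55/(-14)))*(9*(-1*(-4)) + 1) = (9 + (-5*1/76 + 55*(-1/14)))*(9*4 + 1) = (9 + (-5/76 - 55/14))*(36 + 1) = (9 - 2125/532)*37 = (2663/532)*37 = 98531/532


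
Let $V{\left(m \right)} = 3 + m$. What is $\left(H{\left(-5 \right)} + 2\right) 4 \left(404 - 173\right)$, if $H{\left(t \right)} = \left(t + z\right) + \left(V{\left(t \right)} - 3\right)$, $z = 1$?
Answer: $-6468$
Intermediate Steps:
$H{\left(t \right)} = 1 + 2 t$ ($H{\left(t \right)} = \left(t + 1\right) + \left(\left(3 + t\right) - 3\right) = \left(1 + t\right) + t = 1 + 2 t$)
$\left(H{\left(-5 \right)} + 2\right) 4 \left(404 - 173\right) = \left(\left(1 + 2 \left(-5\right)\right) + 2\right) 4 \left(404 - 173\right) = \left(\left(1 - 10\right) + 2\right) 4 \cdot 231 = \left(-9 + 2\right) 4 \cdot 231 = \left(-7\right) 4 \cdot 231 = \left(-28\right) 231 = -6468$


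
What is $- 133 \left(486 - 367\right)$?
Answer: $-15827$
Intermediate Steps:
$- 133 \left(486 - 367\right) = \left(-133\right) 119 = -15827$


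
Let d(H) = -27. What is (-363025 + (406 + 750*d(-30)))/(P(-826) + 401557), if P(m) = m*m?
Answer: -382869/1083833 ≈ -0.35325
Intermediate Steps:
P(m) = m**2
(-363025 + (406 + 750*d(-30)))/(P(-826) + 401557) = (-363025 + (406 + 750*(-27)))/((-826)**2 + 401557) = (-363025 + (406 - 20250))/(682276 + 401557) = (-363025 - 19844)/1083833 = -382869*1/1083833 = -382869/1083833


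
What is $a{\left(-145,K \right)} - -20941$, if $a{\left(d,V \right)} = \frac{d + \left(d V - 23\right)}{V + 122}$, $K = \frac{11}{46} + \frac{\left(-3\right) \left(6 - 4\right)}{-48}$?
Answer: $\frac{471445988}{22515} \approx 20939.0$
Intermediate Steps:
$K = \frac{67}{184}$ ($K = 11 \cdot \frac{1}{46} + \left(-3\right) 2 \left(- \frac{1}{48}\right) = \frac{11}{46} - - \frac{1}{8} = \frac{11}{46} + \frac{1}{8} = \frac{67}{184} \approx 0.36413$)
$a{\left(d,V \right)} = \frac{-23 + d + V d}{122 + V}$ ($a{\left(d,V \right)} = \frac{d + \left(V d - 23\right)}{122 + V} = \frac{d + \left(-23 + V d\right)}{122 + V} = \frac{-23 + d + V d}{122 + V}$)
$a{\left(-145,K \right)} - -20941 = \frac{-23 - 145 + \frac{67}{184} \left(-145\right)}{122 + \frac{67}{184}} - -20941 = \frac{-23 - 145 - \frac{9715}{184}}{\frac{22515}{184}} + 20941 = \frac{184}{22515} \left(- \frac{40627}{184}\right) + 20941 = - \frac{40627}{22515} + 20941 = \frac{471445988}{22515}$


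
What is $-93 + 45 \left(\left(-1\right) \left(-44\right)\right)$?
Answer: $1887$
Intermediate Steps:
$-93 + 45 \left(\left(-1\right) \left(-44\right)\right) = -93 + 45 \cdot 44 = -93 + 1980 = 1887$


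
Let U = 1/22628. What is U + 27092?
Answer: 613037777/22628 ≈ 27092.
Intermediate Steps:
U = 1/22628 ≈ 4.4193e-5
U + 27092 = 1/22628 + 27092 = 613037777/22628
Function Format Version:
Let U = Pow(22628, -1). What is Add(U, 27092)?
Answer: Rational(613037777, 22628) ≈ 27092.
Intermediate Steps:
U = Rational(1, 22628) ≈ 4.4193e-5
Add(U, 27092) = Add(Rational(1, 22628), 27092) = Rational(613037777, 22628)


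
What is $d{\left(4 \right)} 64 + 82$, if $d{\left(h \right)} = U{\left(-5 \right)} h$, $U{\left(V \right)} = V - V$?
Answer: $82$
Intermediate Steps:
$U{\left(V \right)} = 0$
$d{\left(h \right)} = 0$ ($d{\left(h \right)} = 0 h = 0$)
$d{\left(4 \right)} 64 + 82 = 0 \cdot 64 + 82 = 0 + 82 = 82$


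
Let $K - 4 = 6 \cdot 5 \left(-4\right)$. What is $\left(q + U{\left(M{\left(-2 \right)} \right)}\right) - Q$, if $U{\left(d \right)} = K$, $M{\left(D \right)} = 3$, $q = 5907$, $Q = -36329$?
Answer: $42120$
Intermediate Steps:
$K = -116$ ($K = 4 + 6 \cdot 5 \left(-4\right) = 4 + 30 \left(-4\right) = 4 - 120 = -116$)
$U{\left(d \right)} = -116$
$\left(q + U{\left(M{\left(-2 \right)} \right)}\right) - Q = \left(5907 - 116\right) - -36329 = 5791 + 36329 = 42120$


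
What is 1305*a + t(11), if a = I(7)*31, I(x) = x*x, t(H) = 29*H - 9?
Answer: 1982605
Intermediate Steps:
t(H) = -9 + 29*H
I(x) = x²
a = 1519 (a = 7²*31 = 49*31 = 1519)
1305*a + t(11) = 1305*1519 + (-9 + 29*11) = 1982295 + (-9 + 319) = 1982295 + 310 = 1982605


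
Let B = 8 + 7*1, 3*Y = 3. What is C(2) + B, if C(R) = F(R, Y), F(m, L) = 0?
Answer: 15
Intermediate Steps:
Y = 1 (Y = (⅓)*3 = 1)
C(R) = 0
B = 15 (B = 8 + 7 = 15)
C(2) + B = 0 + 15 = 15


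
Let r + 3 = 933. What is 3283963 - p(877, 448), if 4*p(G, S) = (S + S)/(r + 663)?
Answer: 5231352835/1593 ≈ 3.2840e+6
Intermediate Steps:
r = 930 (r = -3 + 933 = 930)
p(G, S) = S/3186 (p(G, S) = ((S + S)/(930 + 663))/4 = ((2*S)/1593)/4 = ((2*S)*(1/1593))/4 = (2*S/1593)/4 = S/3186)
3283963 - p(877, 448) = 3283963 - 448/3186 = 3283963 - 1*224/1593 = 3283963 - 224/1593 = 5231352835/1593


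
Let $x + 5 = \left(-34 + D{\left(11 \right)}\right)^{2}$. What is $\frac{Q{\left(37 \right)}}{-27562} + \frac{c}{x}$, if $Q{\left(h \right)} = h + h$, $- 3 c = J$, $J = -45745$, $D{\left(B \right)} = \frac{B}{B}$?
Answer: $\frac{630291521}{44815812} \approx 14.064$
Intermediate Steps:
$D{\left(B \right)} = 1$
$c = \frac{45745}{3}$ ($c = \left(- \frac{1}{3}\right) \left(-45745\right) = \frac{45745}{3} \approx 15248.0$)
$x = 1084$ ($x = -5 + \left(-34 + 1\right)^{2} = -5 + \left(-33\right)^{2} = -5 + 1089 = 1084$)
$Q{\left(h \right)} = 2 h$
$\frac{Q{\left(37 \right)}}{-27562} + \frac{c}{x} = \frac{2 \cdot 37}{-27562} + \frac{45745}{3 \cdot 1084} = 74 \left(- \frac{1}{27562}\right) + \frac{45745}{3} \cdot \frac{1}{1084} = - \frac{37}{13781} + \frac{45745}{3252} = \frac{630291521}{44815812}$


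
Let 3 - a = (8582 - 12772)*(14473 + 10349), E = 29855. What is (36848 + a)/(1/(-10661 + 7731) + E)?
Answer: 304840220830/87475149 ≈ 3484.9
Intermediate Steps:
a = 104004183 (a = 3 - (8582 - 12772)*(14473 + 10349) = 3 - (-4190)*24822 = 3 - 1*(-104004180) = 3 + 104004180 = 104004183)
(36848 + a)/(1/(-10661 + 7731) + E) = (36848 + 104004183)/(1/(-10661 + 7731) + 29855) = 104041031/(1/(-2930) + 29855) = 104041031/(-1/2930 + 29855) = 104041031/(87475149/2930) = 104041031*(2930/87475149) = 304840220830/87475149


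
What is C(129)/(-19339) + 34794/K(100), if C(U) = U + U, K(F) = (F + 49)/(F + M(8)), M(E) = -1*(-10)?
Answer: 74016889818/2881511 ≈ 25687.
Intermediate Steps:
M(E) = 10
K(F) = (49 + F)/(10 + F) (K(F) = (F + 49)/(F + 10) = (49 + F)/(10 + F))
C(U) = 2*U
C(129)/(-19339) + 34794/K(100) = (2*129)/(-19339) + 34794/(((49 + 100)/(10 + 100))) = 258*(-1/19339) + 34794/((149/110)) = -258/19339 + 34794/(((1/110)*149)) = -258/19339 + 34794/(149/110) = -258/19339 + 34794*(110/149) = -258/19339 + 3827340/149 = 74016889818/2881511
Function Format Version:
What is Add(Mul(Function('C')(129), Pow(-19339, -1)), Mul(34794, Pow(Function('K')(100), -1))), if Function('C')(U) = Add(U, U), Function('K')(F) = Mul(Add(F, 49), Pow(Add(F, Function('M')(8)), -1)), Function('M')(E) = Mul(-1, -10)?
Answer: Rational(74016889818, 2881511) ≈ 25687.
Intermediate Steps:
Function('M')(E) = 10
Function('K')(F) = Mul(Pow(Add(10, F), -1), Add(49, F)) (Function('K')(F) = Mul(Add(F, 49), Pow(Add(F, 10), -1)) = Mul(Add(49, F), Pow(Add(10, F), -1)) = Mul(Pow(Add(10, F), -1), Add(49, F)))
Function('C')(U) = Mul(2, U)
Add(Mul(Function('C')(129), Pow(-19339, -1)), Mul(34794, Pow(Function('K')(100), -1))) = Add(Mul(Mul(2, 129), Pow(-19339, -1)), Mul(34794, Pow(Mul(Pow(Add(10, 100), -1), Add(49, 100)), -1))) = Add(Mul(258, Rational(-1, 19339)), Mul(34794, Pow(Mul(Pow(110, -1), 149), -1))) = Add(Rational(-258, 19339), Mul(34794, Pow(Mul(Rational(1, 110), 149), -1))) = Add(Rational(-258, 19339), Mul(34794, Pow(Rational(149, 110), -1))) = Add(Rational(-258, 19339), Mul(34794, Rational(110, 149))) = Add(Rational(-258, 19339), Rational(3827340, 149)) = Rational(74016889818, 2881511)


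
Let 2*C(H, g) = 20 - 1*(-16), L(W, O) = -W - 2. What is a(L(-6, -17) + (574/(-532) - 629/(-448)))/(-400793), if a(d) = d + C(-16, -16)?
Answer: -190031/3411550016 ≈ -5.5702e-5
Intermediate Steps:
L(W, O) = -2 - W
C(H, g) = 18 (C(H, g) = (20 - 1*(-16))/2 = (20 + 16)/2 = (½)*36 = 18)
a(d) = 18 + d (a(d) = d + 18 = 18 + d)
a(L(-6, -17) + (574/(-532) - 629/(-448)))/(-400793) = (18 + ((-2 - 1*(-6)) + (574/(-532) - 629/(-448))))/(-400793) = (18 + ((-2 + 6) + (574*(-1/532) - 629*(-1/448))))*(-1/400793) = (18 + (4 + (-41/38 + 629/448)))*(-1/400793) = (18 + (4 + 2767/8512))*(-1/400793) = (18 + 36815/8512)*(-1/400793) = (190031/8512)*(-1/400793) = -190031/3411550016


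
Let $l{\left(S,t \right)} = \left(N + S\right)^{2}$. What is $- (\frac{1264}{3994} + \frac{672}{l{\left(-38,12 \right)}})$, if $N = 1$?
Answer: $- \frac{2207192}{2733893} \approx -0.80734$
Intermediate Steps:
$l{\left(S,t \right)} = \left(1 + S\right)^{2}$
$- (\frac{1264}{3994} + \frac{672}{l{\left(-38,12 \right)}}) = - (\frac{1264}{3994} + \frac{672}{\left(1 - 38\right)^{2}}) = - (1264 \cdot \frac{1}{3994} + \frac{672}{\left(-37\right)^{2}}) = - (\frac{632}{1997} + \frac{672}{1369}) = \left(-1\right) \frac{2207192}{2733893} = - \frac{2207192}{2733893}$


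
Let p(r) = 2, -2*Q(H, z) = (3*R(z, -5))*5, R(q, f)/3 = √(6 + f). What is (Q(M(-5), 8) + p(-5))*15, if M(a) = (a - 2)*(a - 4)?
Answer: -615/2 ≈ -307.50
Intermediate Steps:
R(q, f) = 3*√(6 + f)
M(a) = (-4 + a)*(-2 + a) (M(a) = (-2 + a)*(-4 + a) = (-4 + a)*(-2 + a))
Q(H, z) = -45/2 (Q(H, z) = -3*(3*√(6 - 5))*5/2 = -3*(3*√1)*5/2 = -3*(3*1)*5/2 = -3*3*5/2 = -9*5/2 = -½*45 = -45/2)
(Q(M(-5), 8) + p(-5))*15 = (-45/2 + 2)*15 = -41/2*15 = -615/2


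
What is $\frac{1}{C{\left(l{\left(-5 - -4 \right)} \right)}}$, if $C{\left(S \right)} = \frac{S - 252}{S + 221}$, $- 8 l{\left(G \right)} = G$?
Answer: $- \frac{1769}{2015} \approx -0.87792$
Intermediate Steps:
$l{\left(G \right)} = - \frac{G}{8}$
$C{\left(S \right)} = \frac{-252 + S}{221 + S}$
$\frac{1}{C{\left(l{\left(-5 - -4 \right)} \right)}} = \frac{1}{\frac{1}{221 - \frac{-5 - -4}{8}} \left(-252 - \frac{-5 - -4}{8}\right)} = \frac{1}{\frac{1}{221 - \frac{-5 + 4}{8}} \left(-252 - \frac{-5 + 4}{8}\right)} = \frac{1}{\frac{1}{221 - - \frac{1}{8}} \left(-252 - - \frac{1}{8}\right)} = \frac{1}{\frac{1}{221 + \frac{1}{8}} \left(-252 + \frac{1}{8}\right)} = \frac{1}{\frac{1}{\frac{1769}{8}} \left(- \frac{2015}{8}\right)} = \frac{1}{\frac{8}{1769} \left(- \frac{2015}{8}\right)} = \frac{1}{- \frac{2015}{1769}} = - \frac{1769}{2015}$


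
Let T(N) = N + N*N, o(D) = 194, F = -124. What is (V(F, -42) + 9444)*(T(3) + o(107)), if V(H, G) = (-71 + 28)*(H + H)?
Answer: 4142248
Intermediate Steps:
V(H, G) = -86*H
T(N) = N + N²
(V(F, -42) + 9444)*(T(3) + o(107)) = (-86*(-124) + 9444)*(3*(1 + 3) + 194) = (10664 + 9444)*(3*4 + 194) = 20108*(12 + 194) = 20108*206 = 4142248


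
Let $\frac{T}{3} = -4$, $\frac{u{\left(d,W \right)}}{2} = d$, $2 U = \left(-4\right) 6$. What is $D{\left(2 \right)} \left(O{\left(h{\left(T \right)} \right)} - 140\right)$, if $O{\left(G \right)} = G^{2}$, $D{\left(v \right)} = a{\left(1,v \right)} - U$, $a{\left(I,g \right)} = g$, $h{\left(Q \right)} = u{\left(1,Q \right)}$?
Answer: $-1904$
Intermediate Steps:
$U = -12$ ($U = \frac{\left(-4\right) 6}{2} = \frac{1}{2} \left(-24\right) = -12$)
$u{\left(d,W \right)} = 2 d$
$T = -12$ ($T = 3 \left(-4\right) = -12$)
$h{\left(Q \right)} = 2$ ($h{\left(Q \right)} = 2 \cdot 1 = 2$)
$D{\left(v \right)} = 12 + v$ ($D{\left(v \right)} = v - -12 = v + 12 = 12 + v$)
$D{\left(2 \right)} \left(O{\left(h{\left(T \right)} \right)} - 140\right) = \left(12 + 2\right) \left(2^{2} - 140\right) = 14 \left(4 - 140\right) = 14 \left(-136\right) = -1904$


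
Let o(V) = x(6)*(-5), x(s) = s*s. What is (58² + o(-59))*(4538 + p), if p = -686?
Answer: 12264768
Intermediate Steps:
x(s) = s²
o(V) = -180 (o(V) = 6²*(-5) = 36*(-5) = -180)
(58² + o(-59))*(4538 + p) = (58² - 180)*(4538 - 686) = (3364 - 180)*3852 = 3184*3852 = 12264768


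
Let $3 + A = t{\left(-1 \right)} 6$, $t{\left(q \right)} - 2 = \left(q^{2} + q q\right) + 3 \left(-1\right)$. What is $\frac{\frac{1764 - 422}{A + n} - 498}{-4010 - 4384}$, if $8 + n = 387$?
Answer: $\frac{94447}{1603254} \approx 0.05891$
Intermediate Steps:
$n = 379$ ($n = -8 + 387 = 379$)
$t{\left(q \right)} = -1 + 2 q^{2}$ ($t{\left(q \right)} = 2 + \left(\left(q^{2} + q q\right) + 3 \left(-1\right)\right) = 2 + \left(\left(q^{2} + q^{2}\right) - 3\right) = 2 + \left(2 q^{2} - 3\right) = 2 + \left(-3 + 2 q^{2}\right) = -1 + 2 q^{2}$)
$A = 3$ ($A = -3 + \left(-1 + 2 \left(-1\right)^{2}\right) 6 = -3 + \left(-1 + 2 \cdot 1\right) 6 = -3 + \left(-1 + 2\right) 6 = -3 + 1 \cdot 6 = -3 + 6 = 3$)
$\frac{\frac{1764 - 422}{A + n} - 498}{-4010 - 4384} = \frac{\frac{1764 - 422}{3 + 379} - 498}{-4010 - 4384} = \frac{\frac{1342}{382} - 498}{-8394} = \left(1342 \cdot \frac{1}{382} - 498\right) \left(- \frac{1}{8394}\right) = \left(\frac{671}{191} - 498\right) \left(- \frac{1}{8394}\right) = \left(- \frac{94447}{191}\right) \left(- \frac{1}{8394}\right) = \frac{94447}{1603254}$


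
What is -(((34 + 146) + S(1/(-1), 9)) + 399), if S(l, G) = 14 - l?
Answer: -594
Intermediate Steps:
-(((34 + 146) + S(1/(-1), 9)) + 399) = -(((34 + 146) + (14 - 1/(-1))) + 399) = -((180 + (14 - 1*(-1))) + 399) = -((180 + (14 + 1)) + 399) = -((180 + 15) + 399) = -(195 + 399) = -1*594 = -594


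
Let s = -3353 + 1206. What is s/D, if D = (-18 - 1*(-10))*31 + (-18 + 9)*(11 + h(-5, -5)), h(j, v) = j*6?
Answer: 2147/77 ≈ 27.883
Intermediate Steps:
h(j, v) = 6*j
s = -2147
D = -77 (D = (-18 - 1*(-10))*31 + (-18 + 9)*(11 + 6*(-5)) = (-18 + 10)*31 - 9*(11 - 30) = -8*31 - 9*(-19) = -248 + 171 = -77)
s/D = -2147/(-77) = -2147*(-1/77) = 2147/77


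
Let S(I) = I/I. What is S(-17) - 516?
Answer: -515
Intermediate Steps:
S(I) = 1
S(-17) - 516 = 1 - 516 = -515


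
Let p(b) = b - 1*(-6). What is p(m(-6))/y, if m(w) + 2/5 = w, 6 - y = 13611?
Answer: 2/68025 ≈ 2.9401e-5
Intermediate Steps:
y = -13605 (y = 6 - 1*13611 = 6 - 13611 = -13605)
m(w) = -⅖ + w
p(b) = 6 + b (p(b) = b + 6 = 6 + b)
p(m(-6))/y = (6 + (-⅖ - 6))/(-13605) = (6 - 32/5)*(-1/13605) = -⅖*(-1/13605) = 2/68025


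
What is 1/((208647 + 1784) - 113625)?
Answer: 1/96806 ≈ 1.0330e-5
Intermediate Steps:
1/((208647 + 1784) - 113625) = 1/(210431 - 113625) = 1/96806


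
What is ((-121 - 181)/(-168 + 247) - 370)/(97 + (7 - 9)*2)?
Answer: -9844/2449 ≈ -4.0196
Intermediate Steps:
((-121 - 181)/(-168 + 247) - 370)/(97 + (7 - 9)*2) = (-302/79 - 370)/(97 - 2*2) = (-302*1/79 - 370)/(97 - 4) = (-302/79 - 370)/93 = -29532/79*1/93 = -9844/2449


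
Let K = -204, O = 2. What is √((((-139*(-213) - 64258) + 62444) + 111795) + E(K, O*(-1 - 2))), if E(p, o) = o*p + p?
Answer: 104*√13 ≈ 374.98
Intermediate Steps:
E(p, o) = p + o*p
√((((-139*(-213) - 64258) + 62444) + 111795) + E(K, O*(-1 - 2))) = √((((-139*(-213) - 64258) + 62444) + 111795) - 204*(1 + 2*(-1 - 2))) = √((((29607 - 64258) + 62444) + 111795) - 204*(1 + 2*(-3))) = √(((-34651 + 62444) + 111795) - 204*(1 - 6)) = √((27793 + 111795) - 204*(-5)) = √(139588 + 1020) = √140608 = 104*√13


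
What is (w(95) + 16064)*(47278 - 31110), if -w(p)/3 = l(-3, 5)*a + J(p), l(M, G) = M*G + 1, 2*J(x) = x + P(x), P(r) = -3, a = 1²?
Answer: 258170624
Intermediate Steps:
a = 1
J(x) = -3/2 + x/2 (J(x) = (x - 3)/2 = (-3 + x)/2 = -3/2 + x/2)
l(M, G) = 1 + G*M (l(M, G) = G*M + 1 = 1 + G*M)
w(p) = 93/2 - 3*p/2 (w(p) = -3*((1 + 5*(-3))*1 + (-3/2 + p/2)) = -3*((1 - 15)*1 + (-3/2 + p/2)) = -3*(-14*1 + (-3/2 + p/2)) = -3*(-14 + (-3/2 + p/2)) = -3*(-31/2 + p/2) = 93/2 - 3*p/2)
(w(95) + 16064)*(47278 - 31110) = ((93/2 - 3/2*95) + 16064)*(47278 - 31110) = ((93/2 - 285/2) + 16064)*16168 = (-96 + 16064)*16168 = 15968*16168 = 258170624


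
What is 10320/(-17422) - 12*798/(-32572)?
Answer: -21163746/70933673 ≈ -0.29836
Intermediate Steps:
10320/(-17422) - 12*798/(-32572) = 10320*(-1/17422) - 9576*(-1/32572) = -5160/8711 + 2394/8143 = -21163746/70933673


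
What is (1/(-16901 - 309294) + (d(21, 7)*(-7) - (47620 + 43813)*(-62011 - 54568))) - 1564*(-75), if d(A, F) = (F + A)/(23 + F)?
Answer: 2086203282436334/195717 ≈ 1.0659e+10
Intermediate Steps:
d(A, F) = (A + F)/(23 + F)
(1/(-16901 - 309294) + (d(21, 7)*(-7) - (47620 + 43813)*(-62011 - 54568))) - 1564*(-75) = (1/(-16901 - 309294) + (((21 + 7)/(23 + 7))*(-7) - (47620 + 43813)*(-62011 - 54568))) - 1564*(-75) = (1/(-326195) + ((28/30)*(-7) - 91433*(-116579))) + 117300 = (-1/326195 + (((1/30)*28)*(-7) - 1*(-10659167707))) + 117300 = (-1/326195 + ((14/15)*(-7) + 10659167707)) + 117300 = (-1/326195 + (-98/15 + 10659167707)) + 117300 = (-1/326195 + 159887515507/15) + 117300 = 2086180324832234/195717 + 117300 = 2086203282436334/195717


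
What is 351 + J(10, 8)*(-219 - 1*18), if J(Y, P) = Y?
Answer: -2019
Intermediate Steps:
351 + J(10, 8)*(-219 - 1*18) = 351 + 10*(-219 - 1*18) = 351 + 10*(-219 - 18) = 351 + 10*(-237) = 351 - 2370 = -2019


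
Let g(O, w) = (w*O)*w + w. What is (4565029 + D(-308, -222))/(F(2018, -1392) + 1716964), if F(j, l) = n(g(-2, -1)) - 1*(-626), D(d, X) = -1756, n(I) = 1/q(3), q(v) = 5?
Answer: 22816365/8587951 ≈ 2.6568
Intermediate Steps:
g(O, w) = w + O*w**2 (g(O, w) = (O*w)*w + w = O*w**2 + w = w + O*w**2)
n(I) = 1/5
F(j, l) = 3131/5 (F(j, l) = 1/5 - 1*(-626) = 1/5 + 626 = 3131/5)
(4565029 + D(-308, -222))/(F(2018, -1392) + 1716964) = (4565029 - 1756)/(3131/5 + 1716964) = 4563273/(8587951/5) = 4563273*(5/8587951) = 22816365/8587951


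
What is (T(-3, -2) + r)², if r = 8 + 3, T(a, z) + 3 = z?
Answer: 36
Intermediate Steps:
T(a, z) = -3 + z
r = 11
(T(-3, -2) + r)² = ((-3 - 2) + 11)² = (-5 + 11)² = 6² = 36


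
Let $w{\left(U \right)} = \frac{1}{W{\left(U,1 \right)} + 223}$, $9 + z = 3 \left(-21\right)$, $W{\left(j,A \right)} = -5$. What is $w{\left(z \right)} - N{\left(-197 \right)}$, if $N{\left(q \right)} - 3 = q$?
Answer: $\frac{42293}{218} \approx 194.0$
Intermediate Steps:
$N{\left(q \right)} = 3 + q$
$z = -72$ ($z = -9 + 3 \left(-21\right) = -9 - 63 = -72$)
$w{\left(U \right)} = \frac{1}{218}$ ($w{\left(U \right)} = \frac{1}{-5 + 223} = \frac{1}{218}$)
$w{\left(z \right)} - N{\left(-197 \right)} = \frac{1}{218} - \left(3 - 197\right) = \frac{1}{218} - -194 = \frac{1}{218} + 194 = \frac{42293}{218}$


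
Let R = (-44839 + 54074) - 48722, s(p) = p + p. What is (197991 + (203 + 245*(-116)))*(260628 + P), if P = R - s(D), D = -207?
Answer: 37614278570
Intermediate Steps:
s(p) = 2*p
R = -39487 (R = 9235 - 48722 = -39487)
P = -39073 (P = -39487 - 2*(-207) = -39487 - 1*(-414) = -39487 + 414 = -39073)
(197991 + (203 + 245*(-116)))*(260628 + P) = (197991 + (203 + 245*(-116)))*(260628 - 39073) = (197991 + (203 - 28420))*221555 = (197991 - 28217)*221555 = 169774*221555 = 37614278570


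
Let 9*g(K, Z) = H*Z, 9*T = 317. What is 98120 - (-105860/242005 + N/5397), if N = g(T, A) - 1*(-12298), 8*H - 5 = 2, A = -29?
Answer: 1845392032504075/18807854184 ≈ 98118.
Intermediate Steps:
H = 7/8 (H = 5/8 + (⅛)*2 = 5/8 + ¼ = 7/8 ≈ 0.87500)
T = 317/9 (T = (⅑)*317 = 317/9 ≈ 35.222)
g(K, Z) = 7*Z/72 (g(K, Z) = (7*Z/8)/9 = 7*Z/72)
N = 885253/72 (N = (7/72)*(-29) - 1*(-12298) = -203/72 + 12298 = 885253/72 ≈ 12295.)
98120 - (-105860/242005 + N/5397) = 98120 - (-105860/242005 + (885253/72)/5397) = 98120 - (-105860*1/242005 + (885253/72)*(1/5397)) = 98120 - (-21172/48401 + 885253/388584) = 98120 - 1*34620030005/18807854184 = 98120 - 34620030005/18807854184 = 1845392032504075/18807854184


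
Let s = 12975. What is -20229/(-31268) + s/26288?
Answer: 234370563/205493296 ≈ 1.1405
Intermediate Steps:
-20229/(-31268) + s/26288 = -20229/(-31268) + 12975/26288 = -20229*(-1/31268) + 12975*(1/26288) = 20229/31268 + 12975/26288 = 234370563/205493296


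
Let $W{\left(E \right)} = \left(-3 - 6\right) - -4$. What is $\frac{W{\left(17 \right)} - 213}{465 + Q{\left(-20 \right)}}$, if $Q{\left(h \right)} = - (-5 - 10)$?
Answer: $- \frac{109}{240} \approx -0.45417$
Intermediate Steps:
$Q{\left(h \right)} = 15$ ($Q{\left(h \right)} = - (-5 - 10) = \left(-1\right) \left(-15\right) = 15$)
$W{\left(E \right)} = -5$ ($W{\left(E \right)} = \left(-3 - 6\right) + 4 = -9 + 4 = -5$)
$\frac{W{\left(17 \right)} - 213}{465 + Q{\left(-20 \right)}} = \frac{-5 - 213}{465 + 15} = - \frac{218}{480} = \left(-218\right) \frac{1}{480} = - \frac{109}{240}$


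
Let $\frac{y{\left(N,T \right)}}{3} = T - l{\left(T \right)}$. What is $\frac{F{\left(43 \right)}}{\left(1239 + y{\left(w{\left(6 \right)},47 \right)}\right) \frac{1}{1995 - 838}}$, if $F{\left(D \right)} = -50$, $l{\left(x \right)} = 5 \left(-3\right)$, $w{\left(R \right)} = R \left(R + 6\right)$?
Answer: $- \frac{2314}{57} \approx -40.596$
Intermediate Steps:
$w{\left(R \right)} = R \left(6 + R\right)$
$l{\left(x \right)} = -15$
$y{\left(N,T \right)} = 45 + 3 T$ ($y{\left(N,T \right)} = 3 \left(T - -15\right) = 3 \left(T + 15\right) = 3 \left(15 + T\right) = 45 + 3 T$)
$\frac{F{\left(43 \right)}}{\left(1239 + y{\left(w{\left(6 \right)},47 \right)}\right) \frac{1}{1995 - 838}} = - \frac{50}{\left(1239 + \left(45 + 3 \cdot 47\right)\right) \frac{1}{1995 - 838}} = - \frac{50}{\left(1239 + \left(45 + 141\right)\right) \frac{1}{1157}} = - \frac{50}{\left(1239 + 186\right) \frac{1}{1157}} = - \frac{50}{1425 \cdot \frac{1}{1157}} = - \frac{50}{\frac{1425}{1157}} = \left(-50\right) \frac{1157}{1425} = - \frac{2314}{57}$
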